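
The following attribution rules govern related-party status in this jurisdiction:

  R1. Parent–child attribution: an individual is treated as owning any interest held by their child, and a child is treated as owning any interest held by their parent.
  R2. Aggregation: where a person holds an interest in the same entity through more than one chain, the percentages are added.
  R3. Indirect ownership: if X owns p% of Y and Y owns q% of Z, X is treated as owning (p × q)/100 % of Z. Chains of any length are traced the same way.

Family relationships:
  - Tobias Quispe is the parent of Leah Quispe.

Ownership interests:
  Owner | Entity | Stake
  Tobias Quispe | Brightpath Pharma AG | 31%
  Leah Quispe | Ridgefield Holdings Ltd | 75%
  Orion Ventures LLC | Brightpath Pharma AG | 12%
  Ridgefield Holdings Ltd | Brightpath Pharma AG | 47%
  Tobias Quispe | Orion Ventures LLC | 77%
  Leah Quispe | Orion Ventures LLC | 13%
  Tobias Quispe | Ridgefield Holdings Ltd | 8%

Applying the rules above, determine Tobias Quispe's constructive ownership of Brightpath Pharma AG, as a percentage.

80.81%

By parent–child attribution (R1), Tobias Quispe is treated as also owning Leah Quispe's interest in Orion Ventures LLC, giving 77% + 13% = 90%.
By parent–child attribution (R1), Tobias Quispe is treated as also owning Leah Quispe's interest in Ridgefield Holdings Ltd, giving 8% + 75% = 83%.
Chain via Orion Ventures LLC (R3): 90% × 12% = 10.8% of Brightpath Pharma AG.
Chain via Ridgefield Holdings Ltd (R3): 83% × 47% = 39.01% of Brightpath Pharma AG.
Direct interest in Brightpath Pharma AG: 31%.
Aggregating (R2): 10.8% + 39.01% + 31% = 80.81%.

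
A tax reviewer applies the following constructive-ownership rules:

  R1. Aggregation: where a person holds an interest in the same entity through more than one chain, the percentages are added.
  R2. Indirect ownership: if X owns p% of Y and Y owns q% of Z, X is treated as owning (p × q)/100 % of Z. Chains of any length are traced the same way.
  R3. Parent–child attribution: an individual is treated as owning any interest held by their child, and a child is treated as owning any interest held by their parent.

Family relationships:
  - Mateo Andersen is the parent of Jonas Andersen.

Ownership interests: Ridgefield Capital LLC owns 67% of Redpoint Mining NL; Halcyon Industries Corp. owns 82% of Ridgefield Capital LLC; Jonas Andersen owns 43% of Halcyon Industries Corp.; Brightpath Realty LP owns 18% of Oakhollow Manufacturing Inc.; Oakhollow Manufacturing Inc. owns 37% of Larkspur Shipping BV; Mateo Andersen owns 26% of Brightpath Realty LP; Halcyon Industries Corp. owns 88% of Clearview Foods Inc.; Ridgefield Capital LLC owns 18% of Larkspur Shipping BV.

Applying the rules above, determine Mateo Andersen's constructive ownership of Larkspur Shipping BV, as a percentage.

By parent–child attribution (R3), Mateo Andersen is treated as owning Jonas Andersen's 43% interest in Halcyon Industries Corp.
Chain via Brightpath Realty LP → Oakhollow Manufacturing Inc. (R2): 26% × 18% × 37% = 1.7316% of Larkspur Shipping BV.
Chain via Halcyon Industries Corp. → Ridgefield Capital LLC (R2): 43% × 82% × 18% = 6.3468% of Larkspur Shipping BV.
Aggregating (R1): 1.7316% + 6.3468% = 8.0784%.

8.0784%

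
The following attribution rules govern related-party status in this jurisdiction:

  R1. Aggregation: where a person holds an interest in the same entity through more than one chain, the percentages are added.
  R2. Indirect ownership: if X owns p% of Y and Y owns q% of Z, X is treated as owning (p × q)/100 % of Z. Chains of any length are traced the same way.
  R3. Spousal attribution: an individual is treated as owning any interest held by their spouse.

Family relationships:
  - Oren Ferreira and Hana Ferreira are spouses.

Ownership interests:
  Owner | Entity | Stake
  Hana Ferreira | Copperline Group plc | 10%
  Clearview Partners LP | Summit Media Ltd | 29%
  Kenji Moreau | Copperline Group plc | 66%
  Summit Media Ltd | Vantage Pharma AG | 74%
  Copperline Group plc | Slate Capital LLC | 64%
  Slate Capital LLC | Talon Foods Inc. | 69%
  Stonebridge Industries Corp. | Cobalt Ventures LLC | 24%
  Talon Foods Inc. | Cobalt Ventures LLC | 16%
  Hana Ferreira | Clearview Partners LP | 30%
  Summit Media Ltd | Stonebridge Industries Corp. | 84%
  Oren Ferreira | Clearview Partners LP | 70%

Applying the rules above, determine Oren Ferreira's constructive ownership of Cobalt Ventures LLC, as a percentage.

By spousal attribution (R3), Oren Ferreira is treated as also owning Hana Ferreira's interest in Clearview Partners LP, giving 70% + 30% = 100%.
By spousal attribution (R3), Oren Ferreira is treated as owning Hana Ferreira's 10% interest in Copperline Group plc.
Chain via Clearview Partners LP → Summit Media Ltd → Stonebridge Industries Corp. (R2): 100% × 29% × 84% × 24% = 5.8464% of Cobalt Ventures LLC.
Chain via Copperline Group plc → Slate Capital LLC → Talon Foods Inc. (R2): 10% × 64% × 69% × 16% = 0.70656% of Cobalt Ventures LLC.
Aggregating (R1): 5.8464% + 0.70656% = 6.55296%.

6.55296%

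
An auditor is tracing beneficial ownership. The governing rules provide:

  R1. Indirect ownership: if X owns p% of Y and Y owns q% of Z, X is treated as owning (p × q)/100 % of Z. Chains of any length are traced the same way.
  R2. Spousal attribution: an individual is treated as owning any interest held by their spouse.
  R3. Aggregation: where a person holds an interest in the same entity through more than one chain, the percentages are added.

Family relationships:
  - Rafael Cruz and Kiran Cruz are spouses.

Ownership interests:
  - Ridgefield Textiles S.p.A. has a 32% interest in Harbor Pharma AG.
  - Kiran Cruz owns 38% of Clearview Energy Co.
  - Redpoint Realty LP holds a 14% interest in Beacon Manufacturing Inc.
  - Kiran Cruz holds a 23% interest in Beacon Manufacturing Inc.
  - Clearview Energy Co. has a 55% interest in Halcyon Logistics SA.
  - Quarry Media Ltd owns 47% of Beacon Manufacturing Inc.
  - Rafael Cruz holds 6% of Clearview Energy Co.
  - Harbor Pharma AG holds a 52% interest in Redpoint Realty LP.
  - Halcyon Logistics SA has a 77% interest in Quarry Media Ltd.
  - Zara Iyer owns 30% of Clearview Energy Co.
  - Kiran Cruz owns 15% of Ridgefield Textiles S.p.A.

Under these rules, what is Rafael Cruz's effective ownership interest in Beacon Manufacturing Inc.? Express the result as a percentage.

32.10742%

By spousal attribution (R2), Rafael Cruz is treated as also owning Kiran Cruz's interest in Clearview Energy Co, giving 6% + 38% = 44%.
By spousal attribution (R2), Rafael Cruz is treated as owning Kiran Cruz's 15% interest in Ridgefield Textiles S.p.A.
By spousal attribution (R2), Rafael Cruz is treated as owning Kiran Cruz's 23% interest in Beacon Manufacturing Inc.
Chain via Clearview Energy Co. → Halcyon Logistics SA → Quarry Media Ltd (R1): 44% × 55% × 77% × 47% = 8.75798% of Beacon Manufacturing Inc.
Chain via Ridgefield Textiles S.p.A. → Harbor Pharma AG → Redpoint Realty LP (R1): 15% × 32% × 52% × 14% = 0.34944% of Beacon Manufacturing Inc.
Direct interest in Beacon Manufacturing Inc: 23%.
Aggregating (R3): 8.75798% + 0.34944% + 23% = 32.10742%.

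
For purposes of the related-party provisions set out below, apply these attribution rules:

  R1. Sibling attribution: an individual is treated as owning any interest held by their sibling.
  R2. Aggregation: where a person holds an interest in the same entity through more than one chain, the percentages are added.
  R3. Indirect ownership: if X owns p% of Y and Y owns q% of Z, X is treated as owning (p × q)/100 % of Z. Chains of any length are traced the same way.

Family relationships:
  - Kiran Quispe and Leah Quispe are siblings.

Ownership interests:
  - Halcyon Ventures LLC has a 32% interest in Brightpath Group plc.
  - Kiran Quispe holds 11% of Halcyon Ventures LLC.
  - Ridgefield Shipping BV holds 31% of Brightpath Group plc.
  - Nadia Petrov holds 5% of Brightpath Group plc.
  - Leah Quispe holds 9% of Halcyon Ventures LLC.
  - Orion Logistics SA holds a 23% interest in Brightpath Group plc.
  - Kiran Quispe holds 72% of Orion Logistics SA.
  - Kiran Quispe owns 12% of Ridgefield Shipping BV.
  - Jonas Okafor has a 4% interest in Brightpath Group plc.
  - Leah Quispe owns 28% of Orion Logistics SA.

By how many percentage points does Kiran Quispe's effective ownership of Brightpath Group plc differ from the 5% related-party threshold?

28.12

By sibling attribution (R1), Kiran Quispe is treated as also owning Leah Quispe's interest in Orion Logistics SA, giving 72% + 28% = 100%.
By sibling attribution (R1), Kiran Quispe is treated as also owning Leah Quispe's interest in Halcyon Ventures LLC, giving 11% + 9% = 20%.
Chain via Ridgefield Shipping BV (R3): 12% × 31% = 3.72% of Brightpath Group plc.
Chain via Orion Logistics SA (R3): 100% × 23% = 23% of Brightpath Group plc.
Chain via Halcyon Ventures LLC (R3): 20% × 32% = 6.4% of Brightpath Group plc.
Aggregating (R2): 3.72% + 23% + 6.4% = 33.12%.
33.12% exceeds the 5% threshold by 28.12 percentage points.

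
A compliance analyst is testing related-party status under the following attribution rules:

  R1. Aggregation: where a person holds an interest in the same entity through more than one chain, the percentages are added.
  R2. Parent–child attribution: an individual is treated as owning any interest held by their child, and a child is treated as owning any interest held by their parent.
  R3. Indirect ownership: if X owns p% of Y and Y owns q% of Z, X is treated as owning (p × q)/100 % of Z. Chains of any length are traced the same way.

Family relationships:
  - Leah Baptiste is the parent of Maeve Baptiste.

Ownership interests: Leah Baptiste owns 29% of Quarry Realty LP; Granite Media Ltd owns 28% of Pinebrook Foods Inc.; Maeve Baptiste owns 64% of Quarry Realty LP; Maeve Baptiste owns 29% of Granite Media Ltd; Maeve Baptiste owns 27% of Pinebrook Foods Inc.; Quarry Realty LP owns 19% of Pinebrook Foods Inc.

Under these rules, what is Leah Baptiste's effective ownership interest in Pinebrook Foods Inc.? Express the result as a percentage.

By parent–child attribution (R2), Leah Baptiste is treated as also owning Maeve Baptiste's interest in Quarry Realty LP, giving 29% + 64% = 93%.
By parent–child attribution (R2), Leah Baptiste is treated as owning Maeve Baptiste's 29% interest in Granite Media Ltd.
By parent–child attribution (R2), Leah Baptiste is treated as owning Maeve Baptiste's 27% interest in Pinebrook Foods Inc.
Chain via Quarry Realty LP (R3): 93% × 19% = 17.67% of Pinebrook Foods Inc.
Chain via Granite Media Ltd (R3): 29% × 28% = 8.12% of Pinebrook Foods Inc.
Direct interest in Pinebrook Foods Inc: 27%.
Aggregating (R1): 17.67% + 8.12% + 27% = 52.79%.

52.79%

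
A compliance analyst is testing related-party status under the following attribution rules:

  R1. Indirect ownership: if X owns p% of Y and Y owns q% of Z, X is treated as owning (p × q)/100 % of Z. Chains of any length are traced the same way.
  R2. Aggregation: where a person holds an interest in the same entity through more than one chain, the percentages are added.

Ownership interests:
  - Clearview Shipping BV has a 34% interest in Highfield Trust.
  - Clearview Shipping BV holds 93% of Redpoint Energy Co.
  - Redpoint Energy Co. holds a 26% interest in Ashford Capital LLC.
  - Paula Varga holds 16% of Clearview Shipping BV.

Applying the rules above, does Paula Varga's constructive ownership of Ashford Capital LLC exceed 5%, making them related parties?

No

Chain via Clearview Shipping BV → Redpoint Energy Co. (R1): 16% × 93% × 26% = 3.8688% of Ashford Capital LLC.
3.8688% does not exceed the 5% threshold, so Paula is not a related party to Ashford Capital LLC.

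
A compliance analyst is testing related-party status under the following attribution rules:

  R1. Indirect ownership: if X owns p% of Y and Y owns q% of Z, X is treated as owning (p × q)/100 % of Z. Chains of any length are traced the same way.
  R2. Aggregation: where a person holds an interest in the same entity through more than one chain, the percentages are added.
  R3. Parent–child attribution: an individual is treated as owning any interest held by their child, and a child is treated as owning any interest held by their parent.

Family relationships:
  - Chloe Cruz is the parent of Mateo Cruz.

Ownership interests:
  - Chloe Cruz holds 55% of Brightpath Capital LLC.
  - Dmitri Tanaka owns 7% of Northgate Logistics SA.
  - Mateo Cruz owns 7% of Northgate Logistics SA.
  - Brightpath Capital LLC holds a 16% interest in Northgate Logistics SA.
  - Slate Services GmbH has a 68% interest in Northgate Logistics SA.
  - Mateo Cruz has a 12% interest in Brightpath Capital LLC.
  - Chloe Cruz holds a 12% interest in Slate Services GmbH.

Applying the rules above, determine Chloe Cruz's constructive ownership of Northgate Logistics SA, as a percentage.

By parent–child attribution (R3), Chloe Cruz is treated as also owning Mateo Cruz's interest in Brightpath Capital LLC, giving 55% + 12% = 67%.
By parent–child attribution (R3), Chloe Cruz is treated as owning Mateo Cruz's 7% interest in Northgate Logistics SA.
Chain via Brightpath Capital LLC (R1): 67% × 16% = 10.72% of Northgate Logistics SA.
Chain via Slate Services GmbH (R1): 12% × 68% = 8.16% of Northgate Logistics SA.
Direct interest in Northgate Logistics SA: 7%.
Aggregating (R2): 10.72% + 8.16% + 7% = 25.88%.

25.88%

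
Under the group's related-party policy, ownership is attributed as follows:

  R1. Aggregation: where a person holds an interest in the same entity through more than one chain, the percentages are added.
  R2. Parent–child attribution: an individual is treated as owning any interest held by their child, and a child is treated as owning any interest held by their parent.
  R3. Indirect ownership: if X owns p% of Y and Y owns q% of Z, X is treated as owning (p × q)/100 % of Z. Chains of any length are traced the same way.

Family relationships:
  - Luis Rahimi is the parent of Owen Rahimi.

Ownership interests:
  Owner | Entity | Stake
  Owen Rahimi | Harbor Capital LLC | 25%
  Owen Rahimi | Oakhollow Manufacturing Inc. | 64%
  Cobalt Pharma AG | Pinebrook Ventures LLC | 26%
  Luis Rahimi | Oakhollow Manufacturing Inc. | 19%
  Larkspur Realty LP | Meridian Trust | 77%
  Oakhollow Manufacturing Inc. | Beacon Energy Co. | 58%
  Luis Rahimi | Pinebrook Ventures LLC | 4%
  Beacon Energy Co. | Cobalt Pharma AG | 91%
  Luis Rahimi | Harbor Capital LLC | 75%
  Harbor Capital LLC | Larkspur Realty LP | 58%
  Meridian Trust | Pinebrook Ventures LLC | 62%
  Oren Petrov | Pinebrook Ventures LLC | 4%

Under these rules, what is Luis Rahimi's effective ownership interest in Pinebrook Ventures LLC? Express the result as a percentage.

43.079124%

By parent–child attribution (R2), Luis Rahimi is treated as also owning Owen Rahimi's interest in Oakhollow Manufacturing Inc, giving 19% + 64% = 83%.
By parent–child attribution (R2), Luis Rahimi is treated as also owning Owen Rahimi's interest in Harbor Capital LLC, giving 75% + 25% = 100%.
Chain via Oakhollow Manufacturing Inc. → Beacon Energy Co. → Cobalt Pharma AG (R3): 83% × 58% × 91% × 26% = 11.389924% of Pinebrook Ventures LLC.
Chain via Harbor Capital LLC → Larkspur Realty LP → Meridian Trust (R3): 100% × 58% × 77% × 62% = 27.6892% of Pinebrook Ventures LLC.
Direct interest in Pinebrook Ventures LLC: 4%.
Aggregating (R1): 11.389924% + 27.6892% + 4% = 43.079124%.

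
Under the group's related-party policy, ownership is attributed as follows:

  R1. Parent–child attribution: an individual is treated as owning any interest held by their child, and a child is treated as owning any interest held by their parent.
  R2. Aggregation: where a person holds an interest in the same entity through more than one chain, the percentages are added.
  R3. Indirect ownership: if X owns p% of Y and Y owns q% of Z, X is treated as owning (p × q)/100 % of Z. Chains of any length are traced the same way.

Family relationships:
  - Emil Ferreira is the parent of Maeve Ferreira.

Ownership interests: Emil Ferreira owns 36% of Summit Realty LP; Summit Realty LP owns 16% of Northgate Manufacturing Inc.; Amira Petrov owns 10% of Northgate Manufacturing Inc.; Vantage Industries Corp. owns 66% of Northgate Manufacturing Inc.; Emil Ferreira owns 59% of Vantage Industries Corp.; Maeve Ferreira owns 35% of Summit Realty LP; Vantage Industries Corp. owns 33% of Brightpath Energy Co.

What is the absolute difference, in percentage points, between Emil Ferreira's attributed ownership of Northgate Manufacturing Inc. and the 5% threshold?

By parent–child attribution (R1), Emil Ferreira is treated as also owning Maeve Ferreira's interest in Summit Realty LP, giving 36% + 35% = 71%.
Chain via Summit Realty LP (R3): 71% × 16% = 11.36% of Northgate Manufacturing Inc.
Chain via Vantage Industries Corp. (R3): 59% × 66% = 38.94% of Northgate Manufacturing Inc.
Aggregating (R2): 11.36% + 38.94% = 50.3%.
50.3% exceeds the 5% threshold by 45.3 percentage points.

45.3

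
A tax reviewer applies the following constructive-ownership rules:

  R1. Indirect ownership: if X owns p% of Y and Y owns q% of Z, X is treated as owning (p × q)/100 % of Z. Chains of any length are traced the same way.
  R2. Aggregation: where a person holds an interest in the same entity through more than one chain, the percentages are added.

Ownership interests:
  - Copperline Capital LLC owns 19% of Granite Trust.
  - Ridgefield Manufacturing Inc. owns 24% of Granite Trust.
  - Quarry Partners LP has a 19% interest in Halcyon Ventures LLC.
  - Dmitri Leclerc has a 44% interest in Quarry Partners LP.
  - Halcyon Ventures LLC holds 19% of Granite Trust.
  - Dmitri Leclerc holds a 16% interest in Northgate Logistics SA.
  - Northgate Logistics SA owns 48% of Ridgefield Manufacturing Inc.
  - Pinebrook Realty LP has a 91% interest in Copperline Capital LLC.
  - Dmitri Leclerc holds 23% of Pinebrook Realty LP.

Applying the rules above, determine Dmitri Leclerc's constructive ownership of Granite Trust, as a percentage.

Chain via Quarry Partners LP → Halcyon Ventures LLC (R1): 44% × 19% × 19% = 1.5884% of Granite Trust.
Chain via Pinebrook Realty LP → Copperline Capital LLC (R1): 23% × 91% × 19% = 3.9767% of Granite Trust.
Chain via Northgate Logistics SA → Ridgefield Manufacturing Inc. (R1): 16% × 48% × 24% = 1.8432% of Granite Trust.
Aggregating (R2): 1.5884% + 3.9767% + 1.8432% = 7.4083%.

7.4083%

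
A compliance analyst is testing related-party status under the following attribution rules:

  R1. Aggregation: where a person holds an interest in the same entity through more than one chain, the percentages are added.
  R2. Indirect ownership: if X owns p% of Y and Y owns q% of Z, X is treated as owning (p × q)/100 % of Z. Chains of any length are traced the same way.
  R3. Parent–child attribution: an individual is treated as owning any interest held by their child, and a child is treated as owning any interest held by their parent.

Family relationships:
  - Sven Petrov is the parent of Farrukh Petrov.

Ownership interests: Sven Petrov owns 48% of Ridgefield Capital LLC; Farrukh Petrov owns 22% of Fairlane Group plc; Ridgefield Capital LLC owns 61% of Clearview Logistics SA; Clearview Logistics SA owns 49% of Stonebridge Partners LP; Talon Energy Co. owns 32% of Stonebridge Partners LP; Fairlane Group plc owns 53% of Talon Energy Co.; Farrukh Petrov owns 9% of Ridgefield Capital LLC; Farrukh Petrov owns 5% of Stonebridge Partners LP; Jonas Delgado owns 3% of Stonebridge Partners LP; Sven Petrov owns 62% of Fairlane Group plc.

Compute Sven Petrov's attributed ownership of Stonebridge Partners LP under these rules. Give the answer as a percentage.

36.2837%

By parent–child attribution (R3), Sven Petrov is treated as also owning Farrukh Petrov's interest in Fairlane Group plc, giving 62% + 22% = 84%.
By parent–child attribution (R3), Sven Petrov is treated as also owning Farrukh Petrov's interest in Ridgefield Capital LLC, giving 48% + 9% = 57%.
By parent–child attribution (R3), Sven Petrov is treated as owning Farrukh Petrov's 5% interest in Stonebridge Partners LP.
Chain via Fairlane Group plc → Talon Energy Co. (R2): 84% × 53% × 32% = 14.2464% of Stonebridge Partners LP.
Chain via Ridgefield Capital LLC → Clearview Logistics SA (R2): 57% × 61% × 49% = 17.0373% of Stonebridge Partners LP.
Direct interest in Stonebridge Partners LP: 5%.
Aggregating (R1): 14.2464% + 17.0373% + 5% = 36.2837%.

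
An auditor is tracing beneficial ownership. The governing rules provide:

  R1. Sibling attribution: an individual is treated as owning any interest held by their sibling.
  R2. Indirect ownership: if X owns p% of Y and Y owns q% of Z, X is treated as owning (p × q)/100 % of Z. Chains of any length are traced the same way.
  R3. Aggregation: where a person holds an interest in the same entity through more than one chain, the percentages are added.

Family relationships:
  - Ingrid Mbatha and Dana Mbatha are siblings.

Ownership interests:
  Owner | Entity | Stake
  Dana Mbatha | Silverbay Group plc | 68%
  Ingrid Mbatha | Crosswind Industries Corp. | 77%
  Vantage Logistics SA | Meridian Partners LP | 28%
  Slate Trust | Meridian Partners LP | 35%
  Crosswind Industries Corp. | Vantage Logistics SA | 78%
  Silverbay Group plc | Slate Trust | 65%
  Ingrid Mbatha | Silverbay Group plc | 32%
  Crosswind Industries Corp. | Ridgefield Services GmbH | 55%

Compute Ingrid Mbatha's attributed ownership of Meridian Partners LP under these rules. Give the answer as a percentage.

39.5668%

By sibling attribution (R1), Ingrid Mbatha is treated as also owning Dana Mbatha's interest in Silverbay Group plc, giving 32% + 68% = 100%.
Chain via Crosswind Industries Corp. → Vantage Logistics SA (R2): 77% × 78% × 28% = 16.8168% of Meridian Partners LP.
Chain via Silverbay Group plc → Slate Trust (R2): 100% × 65% × 35% = 22.75% of Meridian Partners LP.
Aggregating (R3): 16.8168% + 22.75% = 39.5668%.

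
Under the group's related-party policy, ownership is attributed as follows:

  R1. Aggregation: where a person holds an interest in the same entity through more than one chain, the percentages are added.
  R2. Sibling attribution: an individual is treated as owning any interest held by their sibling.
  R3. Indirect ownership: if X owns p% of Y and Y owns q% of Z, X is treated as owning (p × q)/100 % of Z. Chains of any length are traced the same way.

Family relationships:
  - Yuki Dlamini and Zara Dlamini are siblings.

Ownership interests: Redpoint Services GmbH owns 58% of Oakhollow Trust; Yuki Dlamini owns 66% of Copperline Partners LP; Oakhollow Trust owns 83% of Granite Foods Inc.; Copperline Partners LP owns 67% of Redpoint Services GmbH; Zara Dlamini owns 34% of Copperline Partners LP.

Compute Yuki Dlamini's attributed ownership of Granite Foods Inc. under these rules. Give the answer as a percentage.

32.2538%

By sibling attribution (R2), Yuki Dlamini is treated as also owning Zara Dlamini's interest in Copperline Partners LP, giving 66% + 34% = 100%.
Chain via Copperline Partners LP → Redpoint Services GmbH → Oakhollow Trust (R3): 100% × 67% × 58% × 83% = 32.2538% of Granite Foods Inc.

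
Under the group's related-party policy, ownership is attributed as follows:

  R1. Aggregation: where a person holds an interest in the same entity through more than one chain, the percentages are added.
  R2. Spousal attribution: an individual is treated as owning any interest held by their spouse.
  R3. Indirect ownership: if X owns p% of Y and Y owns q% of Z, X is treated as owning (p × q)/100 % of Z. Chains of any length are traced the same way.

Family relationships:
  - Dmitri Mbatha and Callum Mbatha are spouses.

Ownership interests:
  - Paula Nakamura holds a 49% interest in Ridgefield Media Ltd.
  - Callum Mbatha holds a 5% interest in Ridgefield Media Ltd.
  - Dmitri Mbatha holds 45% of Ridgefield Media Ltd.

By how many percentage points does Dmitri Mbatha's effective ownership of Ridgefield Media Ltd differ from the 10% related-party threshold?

By spousal attribution (R2), Dmitri Mbatha is treated as also owning Callum Mbatha's interest in Ridgefield Media Ltd, giving 45% + 5% = 50%.
Direct interest in Ridgefield Media Ltd: 50%.
50% exceeds the 10% threshold by 40 percentage points.

40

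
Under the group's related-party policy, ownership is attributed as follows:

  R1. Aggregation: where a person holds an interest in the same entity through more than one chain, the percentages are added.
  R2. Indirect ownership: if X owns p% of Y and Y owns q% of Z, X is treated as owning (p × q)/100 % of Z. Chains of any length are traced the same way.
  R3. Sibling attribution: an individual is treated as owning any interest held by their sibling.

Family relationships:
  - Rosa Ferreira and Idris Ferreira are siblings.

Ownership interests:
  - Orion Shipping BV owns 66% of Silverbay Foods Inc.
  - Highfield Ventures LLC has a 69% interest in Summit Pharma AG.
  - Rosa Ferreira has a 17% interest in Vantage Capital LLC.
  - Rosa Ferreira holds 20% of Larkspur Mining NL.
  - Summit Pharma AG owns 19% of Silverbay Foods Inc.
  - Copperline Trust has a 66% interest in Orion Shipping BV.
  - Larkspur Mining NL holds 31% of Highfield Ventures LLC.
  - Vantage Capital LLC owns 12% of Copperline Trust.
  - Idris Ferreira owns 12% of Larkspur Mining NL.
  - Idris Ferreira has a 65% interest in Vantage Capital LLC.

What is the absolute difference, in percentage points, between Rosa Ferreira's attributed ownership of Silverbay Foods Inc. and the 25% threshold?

19.413184

By sibling attribution (R3), Rosa Ferreira is treated as also owning Idris Ferreira's interest in Vantage Capital LLC, giving 17% + 65% = 82%.
By sibling attribution (R3), Rosa Ferreira is treated as also owning Idris Ferreira's interest in Larkspur Mining NL, giving 20% + 12% = 32%.
Chain via Vantage Capital LLC → Copperline Trust → Orion Shipping BV (R2): 82% × 12% × 66% × 66% = 4.286304% of Silverbay Foods Inc.
Chain via Larkspur Mining NL → Highfield Ventures LLC → Summit Pharma AG (R2): 32% × 31% × 69% × 19% = 1.300512% of Silverbay Foods Inc.
Aggregating (R1): 4.286304% + 1.300512% = 5.586816%.
5.586816% falls short of the 25% threshold by 19.413184 percentage points.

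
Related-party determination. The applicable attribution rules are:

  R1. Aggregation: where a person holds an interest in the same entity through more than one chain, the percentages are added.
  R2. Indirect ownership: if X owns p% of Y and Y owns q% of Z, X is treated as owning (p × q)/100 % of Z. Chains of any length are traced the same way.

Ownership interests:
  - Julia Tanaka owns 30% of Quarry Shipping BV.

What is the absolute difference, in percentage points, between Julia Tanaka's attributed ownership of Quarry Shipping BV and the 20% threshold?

10

Direct interest in Quarry Shipping BV: 30%.
30% exceeds the 20% threshold by 10 percentage points.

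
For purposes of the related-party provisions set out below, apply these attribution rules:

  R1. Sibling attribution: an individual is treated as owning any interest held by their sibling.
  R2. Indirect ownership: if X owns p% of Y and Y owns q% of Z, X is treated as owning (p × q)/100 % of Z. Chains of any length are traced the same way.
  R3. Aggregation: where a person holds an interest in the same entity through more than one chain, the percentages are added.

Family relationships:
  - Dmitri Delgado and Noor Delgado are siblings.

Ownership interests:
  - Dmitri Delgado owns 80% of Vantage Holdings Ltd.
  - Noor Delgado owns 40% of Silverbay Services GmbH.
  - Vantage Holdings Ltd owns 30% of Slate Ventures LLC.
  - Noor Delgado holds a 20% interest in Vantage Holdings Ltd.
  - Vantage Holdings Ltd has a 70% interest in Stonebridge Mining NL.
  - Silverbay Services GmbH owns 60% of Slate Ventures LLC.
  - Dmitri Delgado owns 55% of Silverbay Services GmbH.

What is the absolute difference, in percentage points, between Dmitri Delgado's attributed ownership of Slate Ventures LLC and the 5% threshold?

By sibling attribution (R1), Dmitri Delgado is treated as also owning Noor Delgado's interest in Vantage Holdings Ltd, giving 80% + 20% = 100%.
By sibling attribution (R1), Dmitri Delgado is treated as also owning Noor Delgado's interest in Silverbay Services GmbH, giving 55% + 40% = 95%.
Chain via Vantage Holdings Ltd (R2): 100% × 30% = 30% of Slate Ventures LLC.
Chain via Silverbay Services GmbH (R2): 95% × 60% = 57% of Slate Ventures LLC.
Aggregating (R3): 30% + 57% = 87%.
87% exceeds the 5% threshold by 82 percentage points.

82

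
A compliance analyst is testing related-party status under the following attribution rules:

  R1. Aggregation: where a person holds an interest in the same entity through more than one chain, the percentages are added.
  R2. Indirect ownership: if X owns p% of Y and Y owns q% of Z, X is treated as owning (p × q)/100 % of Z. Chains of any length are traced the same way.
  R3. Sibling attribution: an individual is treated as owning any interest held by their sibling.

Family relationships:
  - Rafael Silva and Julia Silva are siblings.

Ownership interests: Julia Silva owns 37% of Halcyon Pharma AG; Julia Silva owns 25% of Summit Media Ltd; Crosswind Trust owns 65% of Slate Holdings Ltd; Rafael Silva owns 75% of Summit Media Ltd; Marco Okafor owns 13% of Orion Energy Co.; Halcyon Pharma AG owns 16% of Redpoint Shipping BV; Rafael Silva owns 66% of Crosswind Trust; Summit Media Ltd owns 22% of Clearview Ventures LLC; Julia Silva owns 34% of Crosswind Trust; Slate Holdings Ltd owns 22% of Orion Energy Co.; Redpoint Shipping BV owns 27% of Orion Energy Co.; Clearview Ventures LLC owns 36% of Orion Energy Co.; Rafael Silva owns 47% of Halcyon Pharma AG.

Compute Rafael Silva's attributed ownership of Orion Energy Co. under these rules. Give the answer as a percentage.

25.8488%

By sibling attribution (R3), Rafael Silva is treated as also owning Julia Silva's interest in Summit Media Ltd, giving 75% + 25% = 100%.
By sibling attribution (R3), Rafael Silva is treated as also owning Julia Silva's interest in Halcyon Pharma AG, giving 47% + 37% = 84%.
By sibling attribution (R3), Rafael Silva is treated as also owning Julia Silva's interest in Crosswind Trust, giving 66% + 34% = 100%.
Chain via Summit Media Ltd → Clearview Ventures LLC (R2): 100% × 22% × 36% = 7.92% of Orion Energy Co.
Chain via Halcyon Pharma AG → Redpoint Shipping BV (R2): 84% × 16% × 27% = 3.6288% of Orion Energy Co.
Chain via Crosswind Trust → Slate Holdings Ltd (R2): 100% × 65% × 22% = 14.3% of Orion Energy Co.
Aggregating (R1): 7.92% + 3.6288% + 14.3% = 25.8488%.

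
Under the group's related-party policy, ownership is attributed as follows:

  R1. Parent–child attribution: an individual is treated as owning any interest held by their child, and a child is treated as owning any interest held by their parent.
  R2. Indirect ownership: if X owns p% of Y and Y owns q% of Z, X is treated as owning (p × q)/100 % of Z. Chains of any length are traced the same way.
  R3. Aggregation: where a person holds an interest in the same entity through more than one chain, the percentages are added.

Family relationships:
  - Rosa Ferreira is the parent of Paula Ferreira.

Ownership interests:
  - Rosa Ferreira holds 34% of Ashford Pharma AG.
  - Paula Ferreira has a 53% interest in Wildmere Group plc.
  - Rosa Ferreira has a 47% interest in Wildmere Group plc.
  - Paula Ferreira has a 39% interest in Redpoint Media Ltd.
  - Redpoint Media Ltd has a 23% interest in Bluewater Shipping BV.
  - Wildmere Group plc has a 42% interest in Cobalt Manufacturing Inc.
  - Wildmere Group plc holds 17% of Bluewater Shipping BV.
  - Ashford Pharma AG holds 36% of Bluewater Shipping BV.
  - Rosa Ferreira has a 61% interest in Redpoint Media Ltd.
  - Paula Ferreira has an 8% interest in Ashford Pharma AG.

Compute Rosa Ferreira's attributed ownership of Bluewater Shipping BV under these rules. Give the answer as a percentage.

55.12%

By parent–child attribution (R1), Rosa Ferreira is treated as also owning Paula Ferreira's interest in Redpoint Media Ltd, giving 61% + 39% = 100%.
By parent–child attribution (R1), Rosa Ferreira is treated as also owning Paula Ferreira's interest in Wildmere Group plc, giving 47% + 53% = 100%.
By parent–child attribution (R1), Rosa Ferreira is treated as also owning Paula Ferreira's interest in Ashford Pharma AG, giving 34% + 8% = 42%.
Chain via Redpoint Media Ltd (R2): 100% × 23% = 23% of Bluewater Shipping BV.
Chain via Wildmere Group plc (R2): 100% × 17% = 17% of Bluewater Shipping BV.
Chain via Ashford Pharma AG (R2): 42% × 36% = 15.12% of Bluewater Shipping BV.
Aggregating (R3): 23% + 17% + 15.12% = 55.12%.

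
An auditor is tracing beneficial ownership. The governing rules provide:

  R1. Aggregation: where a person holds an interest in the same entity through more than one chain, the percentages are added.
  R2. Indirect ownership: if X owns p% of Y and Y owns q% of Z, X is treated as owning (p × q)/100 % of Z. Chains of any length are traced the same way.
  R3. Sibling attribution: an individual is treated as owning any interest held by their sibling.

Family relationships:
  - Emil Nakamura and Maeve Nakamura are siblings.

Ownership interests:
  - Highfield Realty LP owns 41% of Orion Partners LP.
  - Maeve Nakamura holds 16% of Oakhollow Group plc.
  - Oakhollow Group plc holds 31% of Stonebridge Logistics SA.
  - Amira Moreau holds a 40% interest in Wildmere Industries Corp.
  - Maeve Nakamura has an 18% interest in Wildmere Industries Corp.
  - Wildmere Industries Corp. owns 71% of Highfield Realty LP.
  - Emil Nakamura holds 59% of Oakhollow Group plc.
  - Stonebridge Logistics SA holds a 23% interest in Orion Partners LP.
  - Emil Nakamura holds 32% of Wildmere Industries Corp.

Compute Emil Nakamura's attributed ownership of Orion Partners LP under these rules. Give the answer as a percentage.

19.9025%

By sibling attribution (R3), Emil Nakamura is treated as also owning Maeve Nakamura's interest in Oakhollow Group plc, giving 59% + 16% = 75%.
By sibling attribution (R3), Emil Nakamura is treated as also owning Maeve Nakamura's interest in Wildmere Industries Corp, giving 32% + 18% = 50%.
Chain via Oakhollow Group plc → Stonebridge Logistics SA (R2): 75% × 31% × 23% = 5.3475% of Orion Partners LP.
Chain via Wildmere Industries Corp. → Highfield Realty LP (R2): 50% × 71% × 41% = 14.555% of Orion Partners LP.
Aggregating (R1): 5.3475% + 14.555% = 19.9025%.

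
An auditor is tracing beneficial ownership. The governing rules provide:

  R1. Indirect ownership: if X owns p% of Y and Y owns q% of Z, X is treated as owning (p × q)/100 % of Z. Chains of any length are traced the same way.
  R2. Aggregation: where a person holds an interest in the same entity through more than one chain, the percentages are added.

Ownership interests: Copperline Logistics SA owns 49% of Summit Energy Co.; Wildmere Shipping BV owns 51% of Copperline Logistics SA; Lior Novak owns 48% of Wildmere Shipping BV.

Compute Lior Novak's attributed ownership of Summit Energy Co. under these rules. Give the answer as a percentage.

11.9952%

Chain via Wildmere Shipping BV → Copperline Logistics SA (R1): 48% × 51% × 49% = 11.9952% of Summit Energy Co.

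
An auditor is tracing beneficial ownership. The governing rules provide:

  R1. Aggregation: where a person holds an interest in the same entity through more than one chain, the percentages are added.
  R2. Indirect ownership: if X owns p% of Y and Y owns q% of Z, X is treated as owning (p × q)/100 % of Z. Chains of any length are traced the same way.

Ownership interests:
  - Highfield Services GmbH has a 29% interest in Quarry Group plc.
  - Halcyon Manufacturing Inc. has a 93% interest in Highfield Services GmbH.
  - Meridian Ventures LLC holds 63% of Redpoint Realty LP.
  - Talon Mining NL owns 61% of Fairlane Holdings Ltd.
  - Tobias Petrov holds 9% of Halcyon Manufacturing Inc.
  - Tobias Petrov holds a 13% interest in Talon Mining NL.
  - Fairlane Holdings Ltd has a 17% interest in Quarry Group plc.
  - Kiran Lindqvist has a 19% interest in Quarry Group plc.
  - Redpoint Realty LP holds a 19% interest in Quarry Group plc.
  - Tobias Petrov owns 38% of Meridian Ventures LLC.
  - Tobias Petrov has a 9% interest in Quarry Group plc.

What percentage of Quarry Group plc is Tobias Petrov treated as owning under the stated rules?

Chain via Talon Mining NL → Fairlane Holdings Ltd (R2): 13% × 61% × 17% = 1.3481% of Quarry Group plc.
Chain via Meridian Ventures LLC → Redpoint Realty LP (R2): 38% × 63% × 19% = 4.5486% of Quarry Group plc.
Chain via Halcyon Manufacturing Inc. → Highfield Services GmbH (R2): 9% × 93% × 29% = 2.4273% of Quarry Group plc.
Direct interest in Quarry Group plc: 9%.
Aggregating (R1): 1.3481% + 4.5486% + 2.4273% + 9% = 17.324%.

17.324%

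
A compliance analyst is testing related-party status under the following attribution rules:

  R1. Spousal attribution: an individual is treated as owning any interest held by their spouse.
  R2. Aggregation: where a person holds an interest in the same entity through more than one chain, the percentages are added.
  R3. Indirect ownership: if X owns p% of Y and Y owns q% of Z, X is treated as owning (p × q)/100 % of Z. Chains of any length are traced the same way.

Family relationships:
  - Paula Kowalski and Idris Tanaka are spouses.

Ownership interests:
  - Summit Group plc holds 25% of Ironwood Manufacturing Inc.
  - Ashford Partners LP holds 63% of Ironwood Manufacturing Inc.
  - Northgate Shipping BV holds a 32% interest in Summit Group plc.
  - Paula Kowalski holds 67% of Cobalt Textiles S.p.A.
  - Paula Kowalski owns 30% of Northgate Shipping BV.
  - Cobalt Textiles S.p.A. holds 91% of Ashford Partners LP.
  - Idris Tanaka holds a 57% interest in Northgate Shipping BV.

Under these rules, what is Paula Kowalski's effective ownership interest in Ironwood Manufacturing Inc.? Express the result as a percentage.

45.3711%

By spousal attribution (R1), Paula Kowalski is treated as also owning Idris Tanaka's interest in Northgate Shipping BV, giving 30% + 57% = 87%.
Chain via Cobalt Textiles S.p.A. → Ashford Partners LP (R3): 67% × 91% × 63% = 38.4111% of Ironwood Manufacturing Inc.
Chain via Northgate Shipping BV → Summit Group plc (R3): 87% × 32% × 25% = 6.96% of Ironwood Manufacturing Inc.
Aggregating (R2): 38.4111% + 6.96% = 45.3711%.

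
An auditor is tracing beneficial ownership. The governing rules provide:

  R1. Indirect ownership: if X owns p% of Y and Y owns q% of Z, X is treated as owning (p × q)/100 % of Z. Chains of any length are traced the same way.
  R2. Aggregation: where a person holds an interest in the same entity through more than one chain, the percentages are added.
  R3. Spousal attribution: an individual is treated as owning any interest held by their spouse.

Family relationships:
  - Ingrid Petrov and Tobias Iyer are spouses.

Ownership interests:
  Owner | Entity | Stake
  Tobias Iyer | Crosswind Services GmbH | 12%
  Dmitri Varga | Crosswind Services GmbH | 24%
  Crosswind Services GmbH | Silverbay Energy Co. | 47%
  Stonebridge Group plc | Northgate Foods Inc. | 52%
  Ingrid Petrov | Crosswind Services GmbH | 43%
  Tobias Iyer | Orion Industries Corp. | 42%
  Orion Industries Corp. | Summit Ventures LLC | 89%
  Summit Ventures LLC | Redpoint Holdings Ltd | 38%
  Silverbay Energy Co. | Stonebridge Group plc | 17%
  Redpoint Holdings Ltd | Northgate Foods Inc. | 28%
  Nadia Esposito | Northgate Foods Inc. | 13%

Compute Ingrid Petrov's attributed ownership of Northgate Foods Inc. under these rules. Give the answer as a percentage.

6.262372%

By spousal attribution (R3), Ingrid Petrov is treated as also owning Tobias Iyer's interest in Crosswind Services GmbH, giving 43% + 12% = 55%.
By spousal attribution (R3), Ingrid Petrov is treated as owning Tobias Iyer's 42% interest in Orion Industries Corp.
Chain via Crosswind Services GmbH → Silverbay Energy Co. → Stonebridge Group plc (R1): 55% × 47% × 17% × 52% = 2.28514% of Northgate Foods Inc.
Chain via Orion Industries Corp. → Summit Ventures LLC → Redpoint Holdings Ltd (R1): 42% × 89% × 38% × 28% = 3.977232% of Northgate Foods Inc.
Aggregating (R2): 2.28514% + 3.977232% = 6.262372%.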